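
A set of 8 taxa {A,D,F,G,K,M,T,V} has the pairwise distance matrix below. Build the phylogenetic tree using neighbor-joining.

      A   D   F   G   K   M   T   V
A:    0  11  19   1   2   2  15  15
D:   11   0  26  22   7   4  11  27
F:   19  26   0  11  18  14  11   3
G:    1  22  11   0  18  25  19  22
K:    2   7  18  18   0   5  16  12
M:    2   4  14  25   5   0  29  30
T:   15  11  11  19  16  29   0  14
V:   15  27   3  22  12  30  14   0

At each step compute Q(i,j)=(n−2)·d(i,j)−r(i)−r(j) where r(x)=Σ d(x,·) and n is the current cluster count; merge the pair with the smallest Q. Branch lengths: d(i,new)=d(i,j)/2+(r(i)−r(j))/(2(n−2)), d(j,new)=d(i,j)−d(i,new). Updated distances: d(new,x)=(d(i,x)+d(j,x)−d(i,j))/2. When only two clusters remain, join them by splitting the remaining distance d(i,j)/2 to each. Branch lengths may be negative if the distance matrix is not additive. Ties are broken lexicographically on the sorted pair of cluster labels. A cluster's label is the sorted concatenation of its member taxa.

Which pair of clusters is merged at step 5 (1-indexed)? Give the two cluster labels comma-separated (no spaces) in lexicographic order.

1. join F+V (d=3, Q=-207) ⇒ FV; edges |F|=-1/4, |V|=13/4
  updated: d(A,FV)=31/2, d(D,FV)=25, d(FV,G)=15, d(FV,K)=27/2, d(FV,M)=41/2, d(FV,T)=11
2. join FV+T (d=11, Q=-293/2) ⇒ FTV; edges |FV|=109/20, |T|=111/20
  updated: d(A,FTV)=39/4, d(D,FTV)=25/2, d(FTV,G)=23/2, d(FTV,K)=37/4, d(FTV,M)=77/4
3. join A+G (d=1, Q=-397/4) ⇒ AG; edges |A|=-191/32, |G|=223/32
  updated: d(AG,D)=16, d(AG,FTV)=81/8, d(AG,K)=19/2, d(AG,M)=13
4. join AG+FTV (d=81/8, Q=-555/8) ⇒ AFGTV; edges |AG|=223/48, |FTV|=263/48
  updated: d(AFGTV,D)=147/16, d(AFGTV,K)=69/16, d(AFGTV,M)=177/16
5. join AFGTV+K (d=69/16, Q=-129/4) ⇒ AFGKTV; edges |AFGTV|=135/32, |K|=3/32
  updated: d(AFGKTV,D)=95/16, d(AFGKTV,M)=47/8
6. join AFGKTV+D (d=95/16, Q=-253/16) ⇒ ADFGKTV; edges |AFGKTV|=125/32, |D|=65/32
  updated: d(ADFGKTV,M)=63/32
7. join ADFGKTV+M (d=63/32) ⇒ ADFGKMTV; edges |ADFGKTV|=63/64, |M|=63/64
final tree: (((((A:-191/32,G:223/32):223/48,((F:-1/4,V:13/4):109/20,T:111/20):263/48):135/32,K:3/32):125/32,D:65/32):63/64,M:63/64)
total length: 1195/32

AFGTV,K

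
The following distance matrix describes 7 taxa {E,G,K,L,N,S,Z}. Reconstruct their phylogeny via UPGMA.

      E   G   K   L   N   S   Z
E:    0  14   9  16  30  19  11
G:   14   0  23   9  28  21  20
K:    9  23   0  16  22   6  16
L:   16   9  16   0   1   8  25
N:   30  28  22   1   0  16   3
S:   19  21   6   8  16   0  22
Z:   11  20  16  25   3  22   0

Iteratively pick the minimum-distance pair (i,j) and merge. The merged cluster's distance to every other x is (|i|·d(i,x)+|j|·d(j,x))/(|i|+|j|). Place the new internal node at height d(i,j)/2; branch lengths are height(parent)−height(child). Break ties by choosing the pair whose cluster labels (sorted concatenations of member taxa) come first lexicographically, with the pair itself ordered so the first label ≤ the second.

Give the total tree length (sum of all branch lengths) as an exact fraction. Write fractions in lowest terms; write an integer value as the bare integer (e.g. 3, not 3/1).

step 1: merge (L,N) at d=1; branch lengths L→1/2, N→1/2; new cluster LN
  updated: d(E,LN)=23, d(G,LN)=37/2, d(K,LN)=19, d(LN,S)=12, d(LN,Z)=14
step 2: merge (K,S) at d=6; branch lengths K→3, S→3; new cluster KS
  updated: d(E,KS)=14, d(G,KS)=22, d(KS,LN)=31/2, d(KS,Z)=19
step 3: merge (E,Z) at d=11; branch lengths E→11/2, Z→11/2; new cluster EZ
  updated: d(EZ,G)=17, d(EZ,KS)=33/2, d(EZ,LN)=37/2
step 4: merge (KS,LN) at d=31/2; branch lengths KS→19/4, LN→29/4; new cluster KLNS
  updated: d(EZ,KLNS)=35/2, d(G,KLNS)=81/4
step 5: merge (EZ,G) at d=17; branch lengths EZ→3, G→17/2; new cluster EGZ
  updated: d(EGZ,KLNS)=221/12
step 6: merge (EGZ,KLNS) at d=221/12; branch lengths EGZ→17/24, KLNS→35/24; new cluster EGKLNSZ
final tree: (((E:11/2,Z:11/2):3,G:17/2):17/24,((K:3,S:3):19/4,(L:1/2,N:1/2):29/4):35/24)
total length: 131/3

131/3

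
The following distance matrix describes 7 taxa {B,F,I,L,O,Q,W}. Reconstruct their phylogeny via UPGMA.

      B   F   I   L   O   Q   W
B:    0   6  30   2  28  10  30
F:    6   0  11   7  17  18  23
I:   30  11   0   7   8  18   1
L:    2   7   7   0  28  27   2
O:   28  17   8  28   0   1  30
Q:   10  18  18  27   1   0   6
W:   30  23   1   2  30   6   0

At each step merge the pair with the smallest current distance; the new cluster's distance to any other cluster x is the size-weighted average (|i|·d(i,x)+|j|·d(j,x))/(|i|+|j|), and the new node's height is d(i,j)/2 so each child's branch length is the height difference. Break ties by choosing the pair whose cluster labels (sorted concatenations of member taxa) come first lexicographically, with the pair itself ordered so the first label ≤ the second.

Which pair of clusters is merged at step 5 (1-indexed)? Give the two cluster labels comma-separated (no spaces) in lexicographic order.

IW,OQ

step 1: merge (I,W) at d=1; branch lengths I→1/2, W→1/2; new cluster IW
  updated: d(B,IW)=30, d(F,IW)=17, d(IW,L)=9/2, d(IW,O)=19, d(IW,Q)=12
step 2: merge (O,Q) at d=1; branch lengths O→1/2, Q→1/2; new cluster OQ
  updated: d(B,OQ)=19, d(F,OQ)=35/2, d(IW,OQ)=31/2, d(L,OQ)=55/2
step 3: merge (B,L) at d=2; branch lengths B→1, L→1; new cluster BL
  updated: d(BL,F)=13/2, d(BL,IW)=69/4, d(BL,OQ)=93/4
step 4: merge (BL,F) at d=13/2; branch lengths BL→9/4, F→13/4; new cluster BFL
  updated: d(BFL,IW)=103/6, d(BFL,OQ)=64/3
step 5: merge (IW,OQ) at d=31/2; branch lengths IW→29/4, OQ→29/4; new cluster IOQW
  updated: d(BFL,IOQW)=77/4
step 6: merge (BFL,IOQW) at d=77/4; branch lengths BFL→51/8, IOQW→15/8; new cluster BFILOQW
final tree: (((B:1,L:1):9/4,F:13/4):51/8,((I:1/2,W:1/2):29/4,(O:1/2,Q:1/2):29/4):15/8)
total length: 129/4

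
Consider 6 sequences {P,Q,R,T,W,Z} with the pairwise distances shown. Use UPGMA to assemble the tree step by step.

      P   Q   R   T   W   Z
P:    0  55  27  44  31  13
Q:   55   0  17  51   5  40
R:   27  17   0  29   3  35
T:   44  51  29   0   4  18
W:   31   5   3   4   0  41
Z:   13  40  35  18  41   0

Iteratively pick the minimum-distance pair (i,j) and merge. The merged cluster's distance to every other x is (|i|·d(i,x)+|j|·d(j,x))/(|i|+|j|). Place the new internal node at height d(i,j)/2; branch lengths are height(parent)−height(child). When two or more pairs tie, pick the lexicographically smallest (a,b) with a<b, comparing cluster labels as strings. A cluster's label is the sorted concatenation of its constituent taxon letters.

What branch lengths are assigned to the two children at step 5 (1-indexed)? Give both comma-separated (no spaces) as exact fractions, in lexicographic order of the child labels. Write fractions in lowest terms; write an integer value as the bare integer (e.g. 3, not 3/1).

step 1: merge (R,W) at d=3; branch lengths R→3/2, W→3/2; new cluster RW
  updated: d(P,RW)=29, d(Q,RW)=11, d(RW,T)=33/2, d(RW,Z)=38
step 2: merge (Q,RW) at d=11; branch lengths Q→11/2, RW→4; new cluster QRW
  updated: d(P,QRW)=113/3, d(QRW,T)=28, d(QRW,Z)=116/3
step 3: merge (P,Z) at d=13; branch lengths P→13/2, Z→13/2; new cluster PZ
  updated: d(PZ,QRW)=229/6, d(PZ,T)=31
step 4: merge (QRW,T) at d=28; branch lengths QRW→17/2, T→14; new cluster QRTW
  updated: d(PZ,QRTW)=291/8
step 5: merge (PZ,QRTW) at d=291/8; branch lengths PZ→187/16, QRTW→67/16; new cluster PQRTWZ
final tree: ((P:13/2,Z:13/2):187/16,((Q:11/2,(R:3/2,W:3/2):4):17/2,T:14):67/16)
total length: 511/8

187/16,67/16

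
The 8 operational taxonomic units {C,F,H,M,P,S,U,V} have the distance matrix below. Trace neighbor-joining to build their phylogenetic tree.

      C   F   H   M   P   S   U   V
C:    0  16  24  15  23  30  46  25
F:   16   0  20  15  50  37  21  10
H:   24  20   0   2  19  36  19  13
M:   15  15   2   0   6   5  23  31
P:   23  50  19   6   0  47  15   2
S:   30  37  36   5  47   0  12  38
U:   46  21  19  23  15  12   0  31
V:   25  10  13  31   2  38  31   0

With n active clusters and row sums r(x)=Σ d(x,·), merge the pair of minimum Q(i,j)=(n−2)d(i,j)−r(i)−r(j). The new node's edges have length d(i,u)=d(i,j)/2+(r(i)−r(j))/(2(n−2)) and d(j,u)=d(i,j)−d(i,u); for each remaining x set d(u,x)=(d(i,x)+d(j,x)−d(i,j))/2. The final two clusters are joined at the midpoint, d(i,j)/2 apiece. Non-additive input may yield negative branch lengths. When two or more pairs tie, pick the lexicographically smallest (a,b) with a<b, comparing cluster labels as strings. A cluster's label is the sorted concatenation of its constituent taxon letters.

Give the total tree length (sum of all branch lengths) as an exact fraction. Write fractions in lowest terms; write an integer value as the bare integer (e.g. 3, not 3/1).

2063/32

1. join P+V (d=2, Q=-300) ⇒ PV; edges |P|=2, |V|=0
  updated: d(C,PV)=23, d(F,PV)=29, d(H,PV)=15, d(M,PV)=35/2, d(PV,S)=83/2, d(PV,U)=22
2. join S+U (d=12, Q=-489/2) ⇒ SU; edges |S|=157/20, |U|=83/20
  updated: d(C,SU)=32, d(F,SU)=23, d(H,SU)=43/2, d(M,SU)=8, d(PV,SU)=103/4
3. join C+F (d=16, Q=-149) ⇒ CF; edges |C|=71/8, |F|=57/8
  updated: d(CF,H)=14, d(CF,M)=7, d(CF,PV)=18, d(CF,SU)=39/2
4. join M+SU (d=8, Q=-341/4) ⇒ MSU; edges |M|=-65/24, |SU|=257/24
  updated: d(CF,MSU)=37/4, d(H,MSU)=31/4, d(MSU,PV)=141/8
5. join CF+MSU (d=37/4, Q=-459/8) ⇒ CFMSU; edges |CF|=201/32, |MSU|=95/32
  updated: d(CFMSU,H)=25/4, d(CFMSU,PV)=211/16
6. join CFMSU+H (d=25/4, Q=-551/16) ⇒ CFHMSU; edges |CFMSU|=71/32, |H|=129/32
  updated: d(CFHMSU,PV)=351/32
7. join CFHMSU+PV (d=351/32) ⇒ CFHMPSUV; edges |CFHMSU|=351/64, |PV|=351/64
final tree: ((((C:71/8,F:57/8):201/32,(M:-65/24,(S:157/20,U:83/20):257/24):95/32):71/32,H:129/32):351/64,(P:2,V:0):351/64)
total length: 2063/32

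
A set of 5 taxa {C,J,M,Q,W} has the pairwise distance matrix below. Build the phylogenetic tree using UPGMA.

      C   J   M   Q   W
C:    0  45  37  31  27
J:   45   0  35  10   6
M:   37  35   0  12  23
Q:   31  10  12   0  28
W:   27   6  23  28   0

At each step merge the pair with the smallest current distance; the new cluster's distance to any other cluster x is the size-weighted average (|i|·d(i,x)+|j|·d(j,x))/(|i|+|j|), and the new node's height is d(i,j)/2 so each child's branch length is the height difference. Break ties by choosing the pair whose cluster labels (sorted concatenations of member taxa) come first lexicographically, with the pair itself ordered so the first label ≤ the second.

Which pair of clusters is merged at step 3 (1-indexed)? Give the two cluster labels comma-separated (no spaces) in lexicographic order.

1. join J+W (d=6) ⇒ JW; edges |J|=3, |W|=3
  updated: d(C,JW)=36, d(JW,M)=29, d(JW,Q)=19
2. join M+Q (d=12) ⇒ MQ; edges |M|=6, |Q|=6
  updated: d(C,MQ)=34, d(JW,MQ)=24
3. join JW+MQ (d=24) ⇒ JMQW; edges |JW|=9, |MQ|=6
  updated: d(C,JMQW)=35
4. join C+JMQW (d=35) ⇒ CJMQW; edges |C|=35/2, |JMQW|=11/2
final tree: (C:35/2,((J:3,W:3):9,(M:6,Q:6):6):11/2)
total length: 56

JW,MQ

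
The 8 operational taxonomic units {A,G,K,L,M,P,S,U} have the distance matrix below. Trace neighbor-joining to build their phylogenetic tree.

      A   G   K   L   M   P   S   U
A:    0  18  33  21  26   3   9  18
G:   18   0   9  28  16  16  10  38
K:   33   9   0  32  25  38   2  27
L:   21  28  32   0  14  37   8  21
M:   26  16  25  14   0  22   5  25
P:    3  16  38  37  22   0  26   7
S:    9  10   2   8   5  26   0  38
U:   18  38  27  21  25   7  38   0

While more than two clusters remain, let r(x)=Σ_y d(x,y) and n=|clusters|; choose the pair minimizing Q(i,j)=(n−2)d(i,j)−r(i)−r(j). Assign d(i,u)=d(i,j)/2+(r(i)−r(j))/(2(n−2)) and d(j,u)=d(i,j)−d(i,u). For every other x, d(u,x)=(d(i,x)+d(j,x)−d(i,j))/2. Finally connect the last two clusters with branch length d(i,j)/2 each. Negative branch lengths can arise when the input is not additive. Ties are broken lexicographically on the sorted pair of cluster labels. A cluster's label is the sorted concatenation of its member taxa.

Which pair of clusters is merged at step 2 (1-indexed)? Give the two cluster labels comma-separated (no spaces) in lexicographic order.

A,PU

iteration 1: select P,U (d=7, Q=-281); attach at lengths (17/12, 67/12); label the merged cluster PU
  updated: d(A,PU)=7, d(G,PU)=47/2, d(K,PU)=29, d(L,PU)=51/2, d(M,PU)=20, d(PU,S)=57/2
iteration 2: select A,PU (d=7, Q=-425/2); attach at lengths (31/20, 109/20); label the merged cluster APU
  updated: d(APU,G)=69/4, d(APU,K)=55/2, d(APU,L)=79/4, d(APU,M)=39/2, d(APU,S)=61/4
iteration 3: select G,K (d=9, Q=-559/4); attach at lengths (83/32, 205/32); label the merged cluster GK
  updated: d(APU,GK)=143/8, d(GK,L)=51/2, d(GK,M)=16, d(GK,S)=3/2
iteration 4: select GK,S (d=3/2, Q=-689/8); attach at lengths (95/16, -71/16); label the merged cluster GKS
  updated: d(APU,GKS)=253/16, d(GKS,L)=16, d(GKS,M)=39/4
iteration 5: select APU,L (d=79/4, Q=-1045/16); attach at lengths (717/64, 547/64); label the merged cluster ALPU
  updated: d(ALPU,GKS)=193/32, d(ALPU,M)=55/8
iteration 6: select ALPU,GKS (d=193/32, Q=-725/32); attach at lengths (101/64, 285/64); label the merged cluster AGKLPSU
  updated: d(AGKLPSU,M)=339/64
iteration 7: select AGKLPSU,M (d=339/64); attach at lengths (339/128, 339/128); label the merged cluster AGKLMPSU
final tree: ((((A:31/20,(P:17/12,U:67/12):109/20):717/64,L:547/64):101/64,((G:83/32,K:205/32):95/16,S:-71/16):285/64):339/128,M:339/128)
total length: 3557/64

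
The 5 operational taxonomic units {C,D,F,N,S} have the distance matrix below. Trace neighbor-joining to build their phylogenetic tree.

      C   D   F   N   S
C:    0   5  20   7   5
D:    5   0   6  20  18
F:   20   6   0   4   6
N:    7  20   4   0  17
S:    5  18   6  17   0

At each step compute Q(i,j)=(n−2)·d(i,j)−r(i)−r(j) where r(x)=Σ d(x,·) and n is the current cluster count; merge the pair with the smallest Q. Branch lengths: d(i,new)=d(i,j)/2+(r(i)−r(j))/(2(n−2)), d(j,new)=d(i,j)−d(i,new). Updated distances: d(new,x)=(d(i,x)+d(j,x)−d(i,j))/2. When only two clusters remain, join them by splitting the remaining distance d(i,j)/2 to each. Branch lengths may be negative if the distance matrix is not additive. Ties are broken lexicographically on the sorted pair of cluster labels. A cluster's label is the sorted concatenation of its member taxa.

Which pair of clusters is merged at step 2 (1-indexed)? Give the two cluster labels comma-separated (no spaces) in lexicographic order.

iteration 1: select F,N (d=4, Q=-72); attach at lengths (0, 4); label the merged cluster FN
  updated: d(C,FN)=23/2, d(D,FN)=11, d(FN,S)=19/2
iteration 2: select C,D (d=5, Q=-91/2); attach at lengths (-5/8, 45/8); label the merged cluster CD
  updated: d(CD,FN)=35/4, d(CD,S)=9
iteration 3: select CD,FN (d=35/4, Q=-109/4); attach at lengths (33/8, 37/8); label the merged cluster CDFN
  updated: d(CDFN,S)=39/8
iteration 4: select CDFN,S (d=39/8); attach at lengths (39/16, 39/16); label the merged cluster CDFNS
final tree: (((C:-5/8,D:45/8):33/8,(F:0,N:4):37/8):39/16,S:39/16)
total length: 181/8

C,D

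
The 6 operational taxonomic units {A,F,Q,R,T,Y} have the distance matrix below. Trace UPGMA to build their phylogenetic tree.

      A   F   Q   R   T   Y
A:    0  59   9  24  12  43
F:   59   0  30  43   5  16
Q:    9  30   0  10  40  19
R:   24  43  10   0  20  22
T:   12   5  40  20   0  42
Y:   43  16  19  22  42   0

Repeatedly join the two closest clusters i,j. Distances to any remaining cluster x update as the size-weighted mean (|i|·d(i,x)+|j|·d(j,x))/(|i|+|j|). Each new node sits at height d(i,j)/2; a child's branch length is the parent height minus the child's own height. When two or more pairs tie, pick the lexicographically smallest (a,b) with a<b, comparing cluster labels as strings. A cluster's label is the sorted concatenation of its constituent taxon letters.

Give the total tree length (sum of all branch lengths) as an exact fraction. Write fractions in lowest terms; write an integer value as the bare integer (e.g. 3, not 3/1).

iteration 1: select F,T (d=5); attach at lengths (5/2, 5/2); label the merged cluster FT
  updated: d(A,FT)=71/2, d(FT,Q)=35, d(FT,R)=63/2, d(FT,Y)=29
iteration 2: select A,Q (d=9); attach at lengths (9/2, 9/2); label the merged cluster AQ
  updated: d(AQ,FT)=141/4, d(AQ,R)=17, d(AQ,Y)=31
iteration 3: select AQ,R (d=17); attach at lengths (4, 17/2); label the merged cluster AQR
  updated: d(AQR,FT)=34, d(AQR,Y)=28
iteration 4: select AQR,Y (d=28); attach at lengths (11/2, 14); label the merged cluster AQRY
  updated: d(AQRY,FT)=131/4
iteration 5: select AQRY,FT (d=131/4); attach at lengths (19/8, 111/8); label the merged cluster AFQRTY
final tree: ((((A:9/2,Q:9/2):4,R:17/2):11/2,Y:14):19/8,(F:5/2,T:5/2):111/8)
total length: 249/4

249/4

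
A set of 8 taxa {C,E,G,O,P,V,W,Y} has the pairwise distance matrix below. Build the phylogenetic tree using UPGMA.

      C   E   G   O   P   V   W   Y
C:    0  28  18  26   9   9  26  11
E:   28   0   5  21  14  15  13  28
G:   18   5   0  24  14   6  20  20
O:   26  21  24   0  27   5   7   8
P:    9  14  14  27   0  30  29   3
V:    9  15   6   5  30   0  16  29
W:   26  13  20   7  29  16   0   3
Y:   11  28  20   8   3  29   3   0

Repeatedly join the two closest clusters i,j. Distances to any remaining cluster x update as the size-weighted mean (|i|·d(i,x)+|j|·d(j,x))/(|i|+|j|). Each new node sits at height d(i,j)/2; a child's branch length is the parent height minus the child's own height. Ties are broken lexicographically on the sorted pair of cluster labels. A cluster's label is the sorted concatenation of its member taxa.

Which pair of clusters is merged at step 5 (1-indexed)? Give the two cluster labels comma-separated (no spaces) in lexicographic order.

1. join P+Y (d=3) ⇒ PY; edges |P|=3/2, |Y|=3/2
  updated: d(C,PY)=10, d(E,PY)=21, d(G,PY)=17, d(O,PY)=35/2, d(PY,V)=59/2, d(PY,W)=16
2. join E+G (d=5) ⇒ EG; edges |E|=5/2, |G|=5/2
  updated: d(C,EG)=23, d(EG,O)=45/2, d(EG,PY)=19, d(EG,V)=21/2, d(EG,W)=33/2
3. join O+V (d=5) ⇒ OV; edges |O|=5/2, |V|=5/2
  updated: d(C,OV)=35/2, d(EG,OV)=33/2, d(OV,PY)=47/2, d(OV,W)=23/2
4. join C+PY (d=10) ⇒ CPY; edges |C|=5, |PY|=7/2
  updated: d(CPY,EG)=61/3, d(CPY,OV)=43/2, d(CPY,W)=58/3
5. join OV+W (d=23/2) ⇒ OVW; edges |OV|=13/4, |W|=23/4
  updated: d(CPY,OVW)=187/9, d(EG,OVW)=33/2
6. join EG+OVW (d=33/2) ⇒ EGOVW; edges |EG|=23/4, |OVW|=5/2
  updated: d(CPY,EGOVW)=103/5
7. join CPY+EGOVW (d=103/5) ⇒ CEGOPVWY; edges |CPY|=53/10, |EGOVW|=41/20
final tree: ((C:5,(P:3/2,Y:3/2):7/2):53/10,((E:5/2,G:5/2):23/4,((O:5/2,V:5/2):13/4,W:23/4):5/2):41/20)
total length: 461/10

OV,W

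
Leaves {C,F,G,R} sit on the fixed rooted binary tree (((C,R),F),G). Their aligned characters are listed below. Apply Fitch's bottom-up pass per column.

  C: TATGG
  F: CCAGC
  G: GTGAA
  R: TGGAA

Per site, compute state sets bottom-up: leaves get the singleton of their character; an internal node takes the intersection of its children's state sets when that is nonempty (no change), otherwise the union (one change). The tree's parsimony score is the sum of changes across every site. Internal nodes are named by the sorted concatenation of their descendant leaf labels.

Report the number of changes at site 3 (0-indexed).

site 0, node CR: C={T} ∩ R={T} → {T} (+0)
site 0, node CFR: CR={T} ∪ F={C} → {C,T} (+1)
site 0, node CFGR: CFR={C,T} ∪ G={G} → {C,G,T} (+1)
site 1, node CR: C={A} ∪ R={G} → {A,G} (+1)
site 1, node CFR: CR={A,G} ∪ F={C} → {A,C,G} (+1)
site 1, node CFGR: CFR={A,C,G} ∪ G={T} → {A,C,G,T} (+1)
site 2, node CR: C={T} ∪ R={G} → {G,T} (+1)
site 2, node CFR: CR={G,T} ∪ F={A} → {A,G,T} (+1)
site 2, node CFGR: CFR={A,G,T} ∩ G={G} → {G} (+0)
site 3, node CR: C={G} ∪ R={A} → {A,G} (+1)
site 3, node CFR: CR={A,G} ∩ F={G} → {G} (+0)
site 3, node CFGR: CFR={G} ∪ G={A} → {A,G} (+1)
site 4, node CR: C={G} ∪ R={A} → {A,G} (+1)
site 4, node CFR: CR={A,G} ∪ F={C} → {A,C,G} (+1)
site 4, node CFGR: CFR={A,C,G} ∩ G={A} → {A} (+0)
per-site changes: [2, 3, 2, 2, 2]; total = 11

2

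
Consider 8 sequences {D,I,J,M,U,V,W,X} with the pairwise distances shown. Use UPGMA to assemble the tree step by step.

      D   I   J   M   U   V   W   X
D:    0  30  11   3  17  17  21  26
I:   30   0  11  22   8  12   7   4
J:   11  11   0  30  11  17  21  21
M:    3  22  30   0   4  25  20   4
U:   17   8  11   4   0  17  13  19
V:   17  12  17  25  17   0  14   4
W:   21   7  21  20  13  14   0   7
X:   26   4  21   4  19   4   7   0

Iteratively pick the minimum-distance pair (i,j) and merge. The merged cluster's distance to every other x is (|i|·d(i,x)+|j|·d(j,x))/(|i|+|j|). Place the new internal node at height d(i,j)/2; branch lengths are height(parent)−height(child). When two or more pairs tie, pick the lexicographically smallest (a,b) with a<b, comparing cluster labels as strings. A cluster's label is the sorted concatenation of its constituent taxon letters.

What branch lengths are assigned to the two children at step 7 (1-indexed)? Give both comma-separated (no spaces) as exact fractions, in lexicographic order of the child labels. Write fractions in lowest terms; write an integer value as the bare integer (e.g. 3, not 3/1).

1. join D+M (d=3) ⇒ DM; edges |D|=3/2, |M|=3/2
  updated: d(DM,I)=26, d(DM,J)=41/2, d(DM,U)=21/2, d(DM,V)=21, d(DM,W)=41/2, d(DM,X)=15
2. join I+X (d=4) ⇒ IX; edges |I|=2, |X|=2
  updated: d(DM,IX)=41/2, d(IX,J)=16, d(IX,U)=27/2, d(IX,V)=8, d(IX,W)=7
3. join IX+W (d=7) ⇒ IWX; edges |IX|=3/2, |W|=7/2
  updated: d(DM,IWX)=41/2, d(IWX,J)=53/3, d(IWX,U)=40/3, d(IWX,V)=10
4. join IWX+V (d=10) ⇒ IVWX; edges |IWX|=3/2, |V|=5
  updated: d(DM,IVWX)=165/8, d(IVWX,J)=35/2, d(IVWX,U)=57/4
5. join DM+U (d=21/2) ⇒ DMU; edges |DM|=15/4, |U|=21/4
  updated: d(DMU,IVWX)=37/2, d(DMU,J)=52/3
6. join DMU+J (d=52/3) ⇒ DJMU; edges |DMU|=41/12, |J|=26/3
  updated: d(DJMU,IVWX)=73/4
7. join DJMU+IVWX (d=73/4) ⇒ DIJMUVWX; edges |DJMU|=11/24, |IVWX|=33/8
final tree: ((((D:3/2,M:3/2):15/4,U:21/4):41/12,J:26/3):11/24,(((I:2,X:2):3/2,W:7/2):3/2,V:5):33/8)
total length: 265/6

11/24,33/8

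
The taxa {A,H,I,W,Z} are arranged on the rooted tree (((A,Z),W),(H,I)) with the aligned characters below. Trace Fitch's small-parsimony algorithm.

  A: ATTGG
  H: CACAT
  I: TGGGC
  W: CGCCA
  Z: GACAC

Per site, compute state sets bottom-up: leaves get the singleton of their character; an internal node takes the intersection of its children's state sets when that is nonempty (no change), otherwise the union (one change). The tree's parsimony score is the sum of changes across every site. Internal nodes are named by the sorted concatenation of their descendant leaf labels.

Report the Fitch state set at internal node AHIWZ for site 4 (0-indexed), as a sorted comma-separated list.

C

site 0, node AZ: A={A} ∪ Z={G} → {A,G} (+1)
site 0, node AWZ: AZ={A,G} ∪ W={C} → {A,C,G} (+1)
site 0, node HI: H={C} ∪ I={T} → {C,T} (+1)
site 0, node AHIWZ: AWZ={A,C,G} ∩ HI={C,T} → {C} (+0)
site 1, node AZ: A={T} ∪ Z={A} → {A,T} (+1)
site 1, node AWZ: AZ={A,T} ∪ W={G} → {A,G,T} (+1)
site 1, node HI: H={A} ∪ I={G} → {A,G} (+1)
site 1, node AHIWZ: AWZ={A,G,T} ∩ HI={A,G} → {A,G} (+0)
site 2, node AZ: A={T} ∪ Z={C} → {C,T} (+1)
site 2, node AWZ: AZ={C,T} ∩ W={C} → {C} (+0)
site 2, node HI: H={C} ∪ I={G} → {C,G} (+1)
site 2, node AHIWZ: AWZ={C} ∩ HI={C,G} → {C} (+0)
site 3, node AZ: A={G} ∪ Z={A} → {A,G} (+1)
site 3, node AWZ: AZ={A,G} ∪ W={C} → {A,C,G} (+1)
site 3, node HI: H={A} ∪ I={G} → {A,G} (+1)
site 3, node AHIWZ: AWZ={A,C,G} ∩ HI={A,G} → {A,G} (+0)
site 4, node AZ: A={G} ∪ Z={C} → {C,G} (+1)
site 4, node AWZ: AZ={C,G} ∪ W={A} → {A,C,G} (+1)
site 4, node HI: H={T} ∪ I={C} → {C,T} (+1)
site 4, node AHIWZ: AWZ={A,C,G} ∩ HI={C,T} → {C} (+0)
per-site changes: [3, 3, 2, 3, 3]; total = 14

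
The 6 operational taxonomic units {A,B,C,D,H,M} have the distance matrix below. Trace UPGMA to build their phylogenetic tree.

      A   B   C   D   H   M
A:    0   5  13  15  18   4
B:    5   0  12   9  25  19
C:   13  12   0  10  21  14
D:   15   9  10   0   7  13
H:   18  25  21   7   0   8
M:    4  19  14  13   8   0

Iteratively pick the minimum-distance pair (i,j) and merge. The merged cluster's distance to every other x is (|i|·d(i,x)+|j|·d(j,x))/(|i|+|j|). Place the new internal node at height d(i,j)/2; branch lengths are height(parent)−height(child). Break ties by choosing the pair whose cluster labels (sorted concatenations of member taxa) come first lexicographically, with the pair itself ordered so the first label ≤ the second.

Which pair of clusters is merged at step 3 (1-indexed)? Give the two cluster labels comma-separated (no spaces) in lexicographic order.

iteration 1: select A,M (d=4); attach at lengths (2, 2); label the merged cluster AM
  updated: d(AM,B)=12, d(AM,C)=27/2, d(AM,D)=14, d(AM,H)=13
iteration 2: select D,H (d=7); attach at lengths (7/2, 7/2); label the merged cluster DH
  updated: d(AM,DH)=27/2, d(B,DH)=17, d(C,DH)=31/2
iteration 3: select AM,B (d=12); attach at lengths (4, 6); label the merged cluster ABM
  updated: d(ABM,C)=13, d(ABM,DH)=44/3
iteration 4: select ABM,C (d=13); attach at lengths (1/2, 13/2); label the merged cluster ABCM
  updated: d(ABCM,DH)=119/8
iteration 5: select ABCM,DH (d=119/8); attach at lengths (15/16, 63/16); label the merged cluster ABCDHM
final tree: ((((A:2,M:2):4,B:6):1/2,C:13/2):15/16,(D:7/2,H:7/2):63/16)
total length: 263/8

AM,B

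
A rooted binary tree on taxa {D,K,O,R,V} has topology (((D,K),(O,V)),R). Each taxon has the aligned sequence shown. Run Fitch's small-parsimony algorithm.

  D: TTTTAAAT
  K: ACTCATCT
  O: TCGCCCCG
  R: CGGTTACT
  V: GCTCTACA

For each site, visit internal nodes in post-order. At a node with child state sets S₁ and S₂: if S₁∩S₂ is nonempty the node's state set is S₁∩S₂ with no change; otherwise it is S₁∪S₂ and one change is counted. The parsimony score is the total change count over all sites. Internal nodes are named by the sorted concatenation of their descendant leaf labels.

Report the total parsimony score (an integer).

[col 0] DK: children D:{T}, K:{A} ∪→ {A,T}; cost 1
[col 0] OV: children O:{T}, V:{G} ∪→ {G,T}; cost 1
[col 0] DKOV: children DK:{A,T}, OV:{G,T} ∩→ {T}; cost 0
[col 0] DKORV: children DKOV:{T}, R:{C} ∪→ {C,T}; cost 1
[col 1] DK: children D:{T}, K:{C} ∪→ {C,T}; cost 1
[col 1] OV: children O:{C}, V:{C} ∩→ {C}; cost 0
[col 1] DKOV: children DK:{C,T}, OV:{C} ∩→ {C}; cost 0
[col 1] DKORV: children DKOV:{C}, R:{G} ∪→ {C,G}; cost 1
[col 2] DK: children D:{T}, K:{T} ∩→ {T}; cost 0
[col 2] OV: children O:{G}, V:{T} ∪→ {G,T}; cost 1
[col 2] DKOV: children DK:{T}, OV:{G,T} ∩→ {T}; cost 0
[col 2] DKORV: children DKOV:{T}, R:{G} ∪→ {G,T}; cost 1
[col 3] DK: children D:{T}, K:{C} ∪→ {C,T}; cost 1
[col 3] OV: children O:{C}, V:{C} ∩→ {C}; cost 0
[col 3] DKOV: children DK:{C,T}, OV:{C} ∩→ {C}; cost 0
[col 3] DKORV: children DKOV:{C}, R:{T} ∪→ {C,T}; cost 1
[col 4] DK: children D:{A}, K:{A} ∩→ {A}; cost 0
[col 4] OV: children O:{C}, V:{T} ∪→ {C,T}; cost 1
[col 4] DKOV: children DK:{A}, OV:{C,T} ∪→ {A,C,T}; cost 1
[col 4] DKORV: children DKOV:{A,C,T}, R:{T} ∩→ {T}; cost 0
[col 5] DK: children D:{A}, K:{T} ∪→ {A,T}; cost 1
[col 5] OV: children O:{C}, V:{A} ∪→ {A,C}; cost 1
[col 5] DKOV: children DK:{A,T}, OV:{A,C} ∩→ {A}; cost 0
[col 5] DKORV: children DKOV:{A}, R:{A} ∩→ {A}; cost 0
[col 6] DK: children D:{A}, K:{C} ∪→ {A,C}; cost 1
[col 6] OV: children O:{C}, V:{C} ∩→ {C}; cost 0
[col 6] DKOV: children DK:{A,C}, OV:{C} ∩→ {C}; cost 0
[col 6] DKORV: children DKOV:{C}, R:{C} ∩→ {C}; cost 0
[col 7] DK: children D:{T}, K:{T} ∩→ {T}; cost 0
[col 7] OV: children O:{G}, V:{A} ∪→ {A,G}; cost 1
[col 7] DKOV: children DK:{T}, OV:{A,G} ∪→ {A,G,T}; cost 1
[col 7] DKORV: children DKOV:{A,G,T}, R:{T} ∩→ {T}; cost 0
per-site changes: [3, 2, 2, 2, 2, 2, 1, 2]; total = 16

16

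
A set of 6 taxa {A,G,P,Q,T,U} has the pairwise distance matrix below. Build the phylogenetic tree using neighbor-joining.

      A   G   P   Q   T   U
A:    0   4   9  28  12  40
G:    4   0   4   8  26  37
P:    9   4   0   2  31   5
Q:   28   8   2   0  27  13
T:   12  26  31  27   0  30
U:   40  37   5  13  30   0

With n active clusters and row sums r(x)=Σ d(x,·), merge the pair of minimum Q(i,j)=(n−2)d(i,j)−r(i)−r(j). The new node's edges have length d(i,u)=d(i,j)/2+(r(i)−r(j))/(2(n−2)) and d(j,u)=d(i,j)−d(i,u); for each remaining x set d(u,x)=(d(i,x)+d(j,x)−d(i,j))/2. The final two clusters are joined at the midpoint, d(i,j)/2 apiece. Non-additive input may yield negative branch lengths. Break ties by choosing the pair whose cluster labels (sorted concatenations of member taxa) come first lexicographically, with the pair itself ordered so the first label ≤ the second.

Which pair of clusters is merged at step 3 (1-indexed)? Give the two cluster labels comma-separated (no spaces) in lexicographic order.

iteration 1: select A,T (d=12, Q=-171); attach at lengths (15/8, 81/8); label the merged cluster AT
  updated: d(AT,G)=9, d(AT,P)=14, d(AT,Q)=43/2, d(AT,U)=29
iteration 2: select AT,G (d=9, Q=-209/2); attach at lengths (85/12, 23/12); label the merged cluster AGT
  updated: d(AGT,P)=9/2, d(AGT,Q)=41/4, d(AGT,U)=57/2
iteration 3: select AGT,Q (d=41/4, Q=-48); attach at lengths (77/8, 5/8); label the merged cluster AGQT
  updated: d(AGQT,P)=-15/8, d(AGQT,U)=125/8
iteration 4: select AGQT,P (d=-15/8, Q=-75/4); attach at lengths (35/8, -25/4); label the merged cluster AGPQT
  updated: d(AGPQT,U)=45/4
iteration 5: select AGPQT,U (d=45/4); attach at lengths (45/8, 45/8); label the merged cluster AGPQTU
final tree: (((((A:15/8,T:81/8):85/12,G:23/12):77/8,Q:5/8):35/8,P:-25/4):45/8,U:45/8)
total length: 325/8

AGT,Q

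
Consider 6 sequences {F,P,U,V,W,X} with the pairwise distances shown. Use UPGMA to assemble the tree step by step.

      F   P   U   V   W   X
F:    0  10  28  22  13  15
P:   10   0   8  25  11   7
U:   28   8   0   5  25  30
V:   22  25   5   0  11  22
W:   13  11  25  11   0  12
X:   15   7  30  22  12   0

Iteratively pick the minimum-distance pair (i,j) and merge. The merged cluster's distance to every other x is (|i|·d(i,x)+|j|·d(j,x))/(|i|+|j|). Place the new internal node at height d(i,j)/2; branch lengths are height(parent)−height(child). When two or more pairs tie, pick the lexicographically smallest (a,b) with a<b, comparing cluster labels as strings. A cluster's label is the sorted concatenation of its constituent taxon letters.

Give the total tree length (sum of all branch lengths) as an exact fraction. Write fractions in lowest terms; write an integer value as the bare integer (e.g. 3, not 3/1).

iteration 1: select U,V (d=5); attach at lengths (5/2, 5/2); label the merged cluster UV
  updated: d(F,UV)=25, d(P,UV)=33/2, d(UV,W)=18, d(UV,X)=26
iteration 2: select P,X (d=7); attach at lengths (7/2, 7/2); label the merged cluster PX
  updated: d(F,PX)=25/2, d(PX,UV)=85/4, d(PX,W)=23/2
iteration 3: select PX,W (d=23/2); attach at lengths (9/4, 23/4); label the merged cluster PWX
  updated: d(F,PWX)=38/3, d(PWX,UV)=121/6
iteration 4: select F,PWX (d=38/3); attach at lengths (19/3, 7/12); label the merged cluster FPWX
  updated: d(FPWX,UV)=171/8
iteration 5: select FPWX,UV (d=171/8); attach at lengths (209/48, 131/16); label the merged cluster FPUVWX
final tree: ((F:19/3,((P:7/2,X:7/2):9/4,W:23/4):7/12):209/48,(U:5/2,V:5/2):131/16)
total length: 947/24

947/24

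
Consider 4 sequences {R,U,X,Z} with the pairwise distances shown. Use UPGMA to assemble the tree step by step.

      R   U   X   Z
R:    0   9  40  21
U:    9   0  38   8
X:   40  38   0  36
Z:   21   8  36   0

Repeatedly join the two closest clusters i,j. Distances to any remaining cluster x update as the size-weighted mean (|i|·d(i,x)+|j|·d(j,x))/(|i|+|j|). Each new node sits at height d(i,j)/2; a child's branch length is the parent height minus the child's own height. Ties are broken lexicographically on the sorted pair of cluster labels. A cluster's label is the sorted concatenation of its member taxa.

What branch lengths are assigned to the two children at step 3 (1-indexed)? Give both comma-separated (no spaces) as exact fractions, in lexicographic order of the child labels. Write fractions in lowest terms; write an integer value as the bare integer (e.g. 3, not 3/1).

iteration 1: select U,Z (d=8); attach at lengths (4, 4); label the merged cluster UZ
  updated: d(R,UZ)=15, d(UZ,X)=37
iteration 2: select R,UZ (d=15); attach at lengths (15/2, 7/2); label the merged cluster RUZ
  updated: d(RUZ,X)=38
iteration 3: select RUZ,X (d=38); attach at lengths (23/2, 19); label the merged cluster RUXZ
final tree: ((R:15/2,(U:4,Z:4):7/2):23/2,X:19)
total length: 99/2

23/2,19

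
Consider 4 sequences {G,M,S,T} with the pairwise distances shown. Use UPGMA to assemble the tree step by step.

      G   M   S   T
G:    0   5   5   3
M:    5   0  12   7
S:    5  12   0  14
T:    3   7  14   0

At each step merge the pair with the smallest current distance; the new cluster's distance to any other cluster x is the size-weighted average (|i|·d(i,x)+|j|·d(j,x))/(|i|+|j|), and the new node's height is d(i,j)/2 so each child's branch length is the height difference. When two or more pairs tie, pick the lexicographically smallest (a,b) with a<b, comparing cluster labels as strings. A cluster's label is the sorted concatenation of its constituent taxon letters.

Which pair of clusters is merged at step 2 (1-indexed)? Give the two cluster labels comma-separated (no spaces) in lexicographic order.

GT,M

iteration 1: select G,T (d=3); attach at lengths (3/2, 3/2); label the merged cluster GT
  updated: d(GT,M)=6, d(GT,S)=19/2
iteration 2: select GT,M (d=6); attach at lengths (3/2, 3); label the merged cluster GMT
  updated: d(GMT,S)=31/3
iteration 3: select GMT,S (d=31/3); attach at lengths (13/6, 31/6); label the merged cluster GMST
final tree: (((G:3/2,T:3/2):3/2,M:3):13/6,S:31/6)
total length: 89/6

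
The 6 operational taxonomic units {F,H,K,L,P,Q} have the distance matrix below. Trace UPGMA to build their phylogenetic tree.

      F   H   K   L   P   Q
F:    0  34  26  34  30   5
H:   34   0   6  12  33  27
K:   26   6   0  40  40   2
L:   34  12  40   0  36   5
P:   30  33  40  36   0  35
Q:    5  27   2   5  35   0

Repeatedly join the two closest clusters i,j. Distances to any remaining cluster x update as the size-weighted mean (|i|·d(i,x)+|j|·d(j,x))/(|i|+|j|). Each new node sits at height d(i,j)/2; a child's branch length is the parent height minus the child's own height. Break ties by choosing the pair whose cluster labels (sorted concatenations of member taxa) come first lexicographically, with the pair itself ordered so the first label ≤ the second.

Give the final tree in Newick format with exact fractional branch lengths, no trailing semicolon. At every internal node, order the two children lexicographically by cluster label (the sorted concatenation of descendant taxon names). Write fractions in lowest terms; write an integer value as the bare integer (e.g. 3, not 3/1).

1. join K+Q (d=2) ⇒ KQ; edges |K|=1, |Q|=1
  updated: d(F,KQ)=31/2, d(H,KQ)=33/2, d(KQ,L)=45/2, d(KQ,P)=75/2
2. join H+L (d=12) ⇒ HL; edges |H|=6, |L|=6
  updated: d(F,HL)=34, d(HL,KQ)=39/2, d(HL,P)=69/2
3. join F+KQ (d=31/2) ⇒ FKQ; edges |F|=31/4, |KQ|=27/4
  updated: d(FKQ,HL)=73/3, d(FKQ,P)=35
4. join FKQ+HL (d=73/3) ⇒ FHKLQ; edges |FKQ|=53/12, |HL|=37/6
  updated: d(FHKLQ,P)=174/5
5. join FHKLQ+P (d=174/5) ⇒ FHKLPQ; edges |FHKLQ|=157/30, |P|=87/5
final tree: (((F:31/4,(K:1,Q:1):27/4):53/12,(H:6,L:6):37/6):157/30,P:87/5)
total length: 3703/60

(((F:31/4,(K:1,Q:1):27/4):53/12,(H:6,L:6):37/6):157/30,P:87/5)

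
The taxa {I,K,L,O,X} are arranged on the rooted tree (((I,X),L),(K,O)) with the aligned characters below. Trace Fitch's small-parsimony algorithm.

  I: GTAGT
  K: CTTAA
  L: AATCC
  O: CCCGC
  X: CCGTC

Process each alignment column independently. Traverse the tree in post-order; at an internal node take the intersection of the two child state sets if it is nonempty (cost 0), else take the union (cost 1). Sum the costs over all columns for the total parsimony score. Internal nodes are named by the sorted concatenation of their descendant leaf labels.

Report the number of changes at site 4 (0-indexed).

site 0, node IX: I={G} ∪ X={C} → {C,G} (+1)
site 0, node ILX: IX={C,G} ∪ L={A} → {A,C,G} (+1)
site 0, node KO: K={C} ∩ O={C} → {C} (+0)
site 0, node IKLOX: ILX={A,C,G} ∩ KO={C} → {C} (+0)
site 1, node IX: I={T} ∪ X={C} → {C,T} (+1)
site 1, node ILX: IX={C,T} ∪ L={A} → {A,C,T} (+1)
site 1, node KO: K={T} ∪ O={C} → {C,T} (+1)
site 1, node IKLOX: ILX={A,C,T} ∩ KO={C,T} → {C,T} (+0)
site 2, node IX: I={A} ∪ X={G} → {A,G} (+1)
site 2, node ILX: IX={A,G} ∪ L={T} → {A,G,T} (+1)
site 2, node KO: K={T} ∪ O={C} → {C,T} (+1)
site 2, node IKLOX: ILX={A,G,T} ∩ KO={C,T} → {T} (+0)
site 3, node IX: I={G} ∪ X={T} → {G,T} (+1)
site 3, node ILX: IX={G,T} ∪ L={C} → {C,G,T} (+1)
site 3, node KO: K={A} ∪ O={G} → {A,G} (+1)
site 3, node IKLOX: ILX={C,G,T} ∩ KO={A,G} → {G} (+0)
site 4, node IX: I={T} ∪ X={C} → {C,T} (+1)
site 4, node ILX: IX={C,T} ∩ L={C} → {C} (+0)
site 4, node KO: K={A} ∪ O={C} → {A,C} (+1)
site 4, node IKLOX: ILX={C} ∩ KO={A,C} → {C} (+0)
per-site changes: [2, 3, 3, 3, 2]; total = 13

2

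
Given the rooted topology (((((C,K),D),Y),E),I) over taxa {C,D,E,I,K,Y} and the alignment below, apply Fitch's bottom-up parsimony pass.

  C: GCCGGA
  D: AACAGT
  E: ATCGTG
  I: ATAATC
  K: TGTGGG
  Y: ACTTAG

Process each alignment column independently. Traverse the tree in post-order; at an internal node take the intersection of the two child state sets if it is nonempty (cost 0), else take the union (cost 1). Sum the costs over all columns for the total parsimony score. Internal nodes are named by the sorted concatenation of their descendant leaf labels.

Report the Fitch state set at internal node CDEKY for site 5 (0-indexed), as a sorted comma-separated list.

G

CK@0: {G} ∪ {T} = {G,T} (union, +1)
CDK@0: {G,T} ∪ {A} = {A,G,T} (union, +1)
CDKY@0: {A,G,T} ∩ {A} = {A} (intersection, +0)
CDEKY@0: {A} ∩ {A} = {A} (intersection, +0)
CDEIKY@0: {A} ∩ {A} = {A} (intersection, +0)
CK@1: {C} ∪ {G} = {C,G} (union, +1)
CDK@1: {C,G} ∪ {A} = {A,C,G} (union, +1)
CDKY@1: {A,C,G} ∩ {C} = {C} (intersection, +0)
CDEKY@1: {C} ∪ {T} = {C,T} (union, +1)
CDEIKY@1: {C,T} ∩ {T} = {T} (intersection, +0)
CK@2: {C} ∪ {T} = {C,T} (union, +1)
CDK@2: {C,T} ∩ {C} = {C} (intersection, +0)
CDKY@2: {C} ∪ {T} = {C,T} (union, +1)
CDEKY@2: {C,T} ∩ {C} = {C} (intersection, +0)
CDEIKY@2: {C} ∪ {A} = {A,C} (union, +1)
CK@3: {G} ∩ {G} = {G} (intersection, +0)
CDK@3: {G} ∪ {A} = {A,G} (union, +1)
CDKY@3: {A,G} ∪ {T} = {A,G,T} (union, +1)
CDEKY@3: {A,G,T} ∩ {G} = {G} (intersection, +0)
CDEIKY@3: {G} ∪ {A} = {A,G} (union, +1)
CK@4: {G} ∩ {G} = {G} (intersection, +0)
CDK@4: {G} ∩ {G} = {G} (intersection, +0)
CDKY@4: {G} ∪ {A} = {A,G} (union, +1)
CDEKY@4: {A,G} ∪ {T} = {A,G,T} (union, +1)
CDEIKY@4: {A,G,T} ∩ {T} = {T} (intersection, +0)
CK@5: {A} ∪ {G} = {A,G} (union, +1)
CDK@5: {A,G} ∪ {T} = {A,G,T} (union, +1)
CDKY@5: {A,G,T} ∩ {G} = {G} (intersection, +0)
CDEKY@5: {G} ∩ {G} = {G} (intersection, +0)
CDEIKY@5: {G} ∪ {C} = {C,G} (union, +1)
per-site changes: [2, 3, 3, 3, 2, 3]; total = 16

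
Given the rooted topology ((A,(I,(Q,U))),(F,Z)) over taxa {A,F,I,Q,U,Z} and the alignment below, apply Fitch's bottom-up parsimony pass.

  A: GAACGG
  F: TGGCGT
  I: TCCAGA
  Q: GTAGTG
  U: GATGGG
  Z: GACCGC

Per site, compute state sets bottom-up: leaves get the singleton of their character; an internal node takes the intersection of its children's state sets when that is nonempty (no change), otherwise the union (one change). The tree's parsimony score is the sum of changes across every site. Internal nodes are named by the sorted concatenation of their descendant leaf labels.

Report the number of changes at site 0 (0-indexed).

QU@0: {G} ∩ {G} = {G} (intersection, +0)
IQU@0: {T} ∪ {G} = {G,T} (union, +1)
AIQU@0: {G} ∩ {G,T} = {G} (intersection, +0)
FZ@0: {T} ∪ {G} = {G,T} (union, +1)
AFIQUZ@0: {G} ∩ {G,T} = {G} (intersection, +0)
QU@1: {T} ∪ {A} = {A,T} (union, +1)
IQU@1: {C} ∪ {A,T} = {A,C,T} (union, +1)
AIQU@1: {A} ∩ {A,C,T} = {A} (intersection, +0)
FZ@1: {G} ∪ {A} = {A,G} (union, +1)
AFIQUZ@1: {A} ∩ {A,G} = {A} (intersection, +0)
QU@2: {A} ∪ {T} = {A,T} (union, +1)
IQU@2: {C} ∪ {A,T} = {A,C,T} (union, +1)
AIQU@2: {A} ∩ {A,C,T} = {A} (intersection, +0)
FZ@2: {G} ∪ {C} = {C,G} (union, +1)
AFIQUZ@2: {A} ∪ {C,G} = {A,C,G} (union, +1)
QU@3: {G} ∩ {G} = {G} (intersection, +0)
IQU@3: {A} ∪ {G} = {A,G} (union, +1)
AIQU@3: {C} ∪ {A,G} = {A,C,G} (union, +1)
FZ@3: {C} ∩ {C} = {C} (intersection, +0)
AFIQUZ@3: {A,C,G} ∩ {C} = {C} (intersection, +0)
QU@4: {T} ∪ {G} = {G,T} (union, +1)
IQU@4: {G} ∩ {G,T} = {G} (intersection, +0)
AIQU@4: {G} ∩ {G} = {G} (intersection, +0)
FZ@4: {G} ∩ {G} = {G} (intersection, +0)
AFIQUZ@4: {G} ∩ {G} = {G} (intersection, +0)
QU@5: {G} ∩ {G} = {G} (intersection, +0)
IQU@5: {A} ∪ {G} = {A,G} (union, +1)
AIQU@5: {G} ∩ {A,G} = {G} (intersection, +0)
FZ@5: {T} ∪ {C} = {C,T} (union, +1)
AFIQUZ@5: {G} ∪ {C,T} = {C,G,T} (union, +1)
per-site changes: [2, 3, 4, 2, 1, 3]; total = 15

2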